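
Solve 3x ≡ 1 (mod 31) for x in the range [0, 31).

gcd(31, 3) = 1  (31 = 10*3 + 1, 3 = 3*1).
Back-substituting, 3*(-10) + 31*(1) = 1.
So 3*-10 ≡ 1 (mod 31), and -10 mod 31 = 21.

21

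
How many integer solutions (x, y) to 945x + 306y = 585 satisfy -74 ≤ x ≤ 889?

29

gcd(945, 306) = 9  (945 = 3×306 + 27, 306 = 11×27 + 9, 27 = 3×9).
Back-substituting, 945×(-11) + 306×(34) = 9.
Scale by 65: particular solution (-715, 2210); reduce x mod 34: (33, -100).
General solution: x = 33 + 34t, y = -100 - 105t for integer t.
-74 ≤ 33 + 34t ≤ 889 gives t ∈ [-3, 25], which is 29 values.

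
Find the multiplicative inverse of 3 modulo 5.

gcd(5, 3) = 1  (5 = 1*3 + 2, 3 = 1*2 + 1, 2 = 2*1).
Back-substituting, 3*(2) + 5*(-1) = 1.
So 3*2 ≡ 1 (mod 5), and 2 mod 5 = 2.

2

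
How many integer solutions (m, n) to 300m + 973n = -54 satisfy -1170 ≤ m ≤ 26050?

28

gcd(973, 300) = 1.
By Bézout, 300×(-120) + 973×(37) = 1.
Particular solution: (642, -198).
General solution: m = 642 + 973t, n = -198 - 300t for integer t.
-1170 ≤ 642 + 973t ≤ 26050 gives t ∈ [-1, 26], which is 28 values.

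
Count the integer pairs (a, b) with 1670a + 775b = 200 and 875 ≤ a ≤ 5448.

30

gcd(1670, 775) = 5.
By Bézout, 1670×(-71) + 775×(153) = 5.
Particular solution: (105, -226).
General solution: a = 105 + 155t, b = -226 - 334t for integer t.
875 ≤ 105 + 155t ≤ 5448 gives t ∈ [5, 34], which is 30 values.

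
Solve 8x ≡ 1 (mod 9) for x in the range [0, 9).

8

gcd(9, 8) = 1.
By Bézout, 8×(-1) + 9×(1) = 1.
So 8×-1 ≡ 1 (mod 9), and -1 mod 9 = 8.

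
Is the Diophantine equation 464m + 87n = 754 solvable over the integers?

gcd(464, 87):
  464 = 5×87 + 29
  87 = 3×29
so gcd(464, 87) = 29.
29 divides 754, so integer solutions exist.

yes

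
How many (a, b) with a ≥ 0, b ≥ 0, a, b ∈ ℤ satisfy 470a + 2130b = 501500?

gcd(2130, 470) = 10.
By Bézout, 470·(68) + 2130·(-15) = 10.
One solution: (70, 220).
General: a = 70 + 213t, b = 220 - 47t.
a ≥ 0 ⇒ t ≥ 0; b ≥ 0 ⇒ t ≤ 4. So t ∈ [0, 4]: 5 solutions.

5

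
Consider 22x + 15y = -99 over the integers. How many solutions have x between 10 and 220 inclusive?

14

gcd(22, 15) = 1.
By Bézout, 22·(-2) + 15·(3) = 1.
Particular solution: (3, -11).
General solution: x = 3 + 15t, y = -11 - 22t for integer t.
10 ≤ 3 + 15t ≤ 220 gives t ∈ [1, 14], which is 14 values.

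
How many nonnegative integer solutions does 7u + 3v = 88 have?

gcd(7, 3) = 1.
By Bézout, 7·(1) + 3·(-2) = 1.
One solution: (1, 27).
General: u = 1 + 3t, v = 27 - 7t.
u ≥ 0 ⇒ t ≥ 0; v ≥ 0 ⇒ t ≤ 3. So t ∈ [0, 3]: 4 solutions.

4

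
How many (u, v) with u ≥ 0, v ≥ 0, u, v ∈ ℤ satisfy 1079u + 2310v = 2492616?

1

gcd(2310, 1079) = 1.
By Bézout, 1079×(1079) + 2310×(-504) = 1.
One solution: (1974, 157).
General: u = 1974 + 2310t, v = 157 - 1079t.
u ≥ 0 ⇒ t ≥ 0; v ≥ 0 ⇒ t ≤ 0. So t ∈ [0, 0]: 1 solution.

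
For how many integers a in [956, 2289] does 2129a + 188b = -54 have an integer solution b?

gcd(2129, 188) = 1.
By Bézout, 2129·(37) + 188·(-419) = 1.
Particular solution: (70, -793).
General solution: a = 70 + 188t, b = -793 - 2129t for integer t.
956 ≤ 70 + 188t ≤ 2289 gives t ∈ [5, 11], which is 7 values.

7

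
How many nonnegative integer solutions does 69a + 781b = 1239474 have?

23

gcd(781, 69) = 1.
By Bézout, 69*(-249) + 781*(22) = 1.
One solution: (306, 1560).
General: a = 306 + 781t, b = 1560 - 69t.
a ≥ 0 ⇒ t ≥ 0; b ≥ 0 ⇒ t ≤ 22. So t ∈ [0, 22]: 23 solutions.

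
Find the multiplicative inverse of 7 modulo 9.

gcd(9, 7) = 1  (9 = 1·7 + 2, 7 = 3·2 + 1, 2 = 2·1).
Back-substituting, 7·(4) + 9·(-3) = 1.
So 7·4 ≡ 1 (mod 9), and 4 mod 9 = 4.

4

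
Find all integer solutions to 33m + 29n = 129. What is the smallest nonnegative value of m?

25

gcd(33, 29):
  33 = 1*29 + 4
  29 = 7*4 + 1
  4 = 4*1
so gcd(33, 29) = 1.
1 divides 129, so solutions exist.
Back-substitute for Bézout coefficients:
  1 = 29 - 7*4
  ... = 33*(-7) + 29*(8)
Scale by 129/1 = 129: (m₀, n₀) = (-903, 1032).
General solution: m = -903 + 29t, n = 1032 - 33t for integer t.
m ≥ 0: smallest is -903 mod 29 = 25 (at t = 32), with n = -24.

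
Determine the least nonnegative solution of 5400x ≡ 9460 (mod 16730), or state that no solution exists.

925

gcd(16730, 5400):
  16730 = 3×5400 + 530
  5400 = 10×530 + 100
  530 = 5×100 + 30
  100 = 3×30 + 10
  30 = 3×10
so gcd(16730, 5400) = 10.
10 divides 9460, so solutions exist.
Back-substitute for Bézout coefficients:
  10 = 100 - 3×30
  ... = 5400×(505) + 16730×(-163)
So 5400×(505) ≡ 10 (mod 16730); multiply by 946: x ≡ 477730 (mod 1673).
Smallest nonnegative: x = 477730 mod 1673 = 925.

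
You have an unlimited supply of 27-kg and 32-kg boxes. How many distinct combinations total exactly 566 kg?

Need nonnegative integers with 27j + 32k = 566.
gcd(27, 32) = 1, and 27·(-13) + 32·(11) = 1.
So (j₀, k₀) = (-7358, 6226); general j = -7358 + 32t, k = 6226 - 27t.
j ≥ 0 ⇒ t ≥ 230; k ≥ 0 ⇒ t ≤ 230. That's 1 value of t.

1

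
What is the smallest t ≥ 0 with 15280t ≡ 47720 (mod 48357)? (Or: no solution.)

47474

gcd(48357, 15280) = 1.
1 divides 47720, so solutions exist.
By Bézout, 15280*(-15485) + 48357*(4893) = 1.
So 15280*(-15485) ≡ 1 (mod 48357); multiply by 47720: t ≡ -738944200 (mod 48357).
Smallest nonnegative: t = -738944200 mod 48357 = 47474.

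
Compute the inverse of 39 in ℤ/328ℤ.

143

gcd(328, 39):
  328 = 8·39 + 16
  39 = 2·16 + 7
  16 = 2·7 + 2
  7 = 3·2 + 1
  2 = 2·1
so gcd(328, 39) = 1.
Back-substitute for Bézout coefficients:
  1 = 7 - 3·2
  ... = 39·(143) + 328·(-17)
So 39·143 ≡ 1 (mod 328), and 143 mod 328 = 143.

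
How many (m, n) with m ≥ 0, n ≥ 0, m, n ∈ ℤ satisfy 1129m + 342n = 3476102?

gcd(1129, 342) = 1  (1129 = 3×342 + 103, 342 = 3×103 + 33, 103 = 3×33 + 4, 33 = 8×4 + 1, 4 = 4×1).
Back-substituting, 1129×(-83) + 342×(274) = 1.
Scale by 3476102: one solution is (-288516466, 952451948). Reduce m mod 342: (206, 9484).
General: m = 206 + 342t, n = 9484 - 1129t.
m ≥ 0 ⇒ t ≥ 0; n ≥ 0 ⇒ t ≤ 8. So t ∈ [0, 8]: 9 solutions.

9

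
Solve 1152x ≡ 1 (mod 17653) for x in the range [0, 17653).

gcd(17653, 1152) = 1  (17653 = 15·1152 + 373, 1152 = 3·373 + 33, 373 = 11·33 + 10, 33 = 3·10 + 3, 10 = 3·3 + 1, 3 = 3·1).
Back-substituting, 1152·(-5348) + 17653·(349) = 1.
So 1152·-5348 ≡ 1 (mod 17653), and -5348 mod 17653 = 12305.

12305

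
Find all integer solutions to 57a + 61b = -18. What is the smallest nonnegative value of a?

35

gcd(61, 57) = 1.
1 divides -18, so solutions exist.
By Bézout, 57·(15) + 61·(-14) = 1.
Scale by -18/1 = -18: (a₀, b₀) = (-270, 252).
General solution: a = -270 + 61t, b = 252 - 57t for integer t.
a ≥ 0: smallest is -270 mod 61 = 35 (at t = 5), with b = -33.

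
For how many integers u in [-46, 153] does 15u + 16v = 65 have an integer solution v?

gcd(16, 15) = 1.
By Bézout, 15*(-1) + 16*(1) = 1.
Particular solution: (15, -10).
General solution: u = 15 + 16t, v = -10 - 15t for integer t.
-46 ≤ 15 + 16t ≤ 153 gives t ∈ [-3, 8], which is 12 values.

12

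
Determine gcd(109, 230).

gcd(230, 109) = 1  (230 = 2×109 + 12, 109 = 9×12 + 1, 12 = 12×1).

1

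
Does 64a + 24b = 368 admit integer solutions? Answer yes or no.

gcd(64, 24) = 8  (64 = 2×24 + 16, 24 = 1×16 + 8, 16 = 2×8).
8 divides 368, so integer solutions exist.

yes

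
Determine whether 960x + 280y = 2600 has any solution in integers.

gcd(960, 280) = 40.
40 divides 2600, so integer solutions exist.

yes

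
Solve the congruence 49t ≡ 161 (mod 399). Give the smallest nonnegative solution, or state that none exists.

gcd(399, 49):
  399 = 8×49 + 7
  49 = 7×7
so gcd(399, 49) = 7.
7 divides 161, so solutions exist.
Back-substitute for Bézout coefficients:
  7 = 399 - 8×49
  ... = 49×(-8) + 399×(1)
So 49×(-8) ≡ 7 (mod 399); multiply by 23: t ≡ -184 (mod 57).
Smallest nonnegative: t = -184 mod 57 = 44.

44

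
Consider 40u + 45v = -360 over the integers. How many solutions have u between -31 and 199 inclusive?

26

gcd(45, 40) = 5.
By Bézout, 40*(-1) + 45*(1) = 5.
Particular solution: (0, -8).
General solution: u = 0 + 9t, v = -8 - 8t for integer t.
-31 ≤ 0 + 9t ≤ 199 gives t ∈ [-3, 22], which is 26 values.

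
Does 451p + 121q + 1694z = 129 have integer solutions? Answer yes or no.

no

gcd(451, 121) = 11.
gcd(11, 1694) = 11.
11 does not divide 129 (remainder 8), so no integer solutions.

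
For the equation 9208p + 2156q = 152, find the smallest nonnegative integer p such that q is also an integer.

207

gcd(9208, 2156):
  9208 = 4*2156 + 584
  2156 = 3*584 + 404
  584 = 1*404 + 180
  404 = 2*180 + 44
  180 = 4*44 + 4
  44 = 11*4
so gcd(9208, 2156) = 4.
4 divides 152, so solutions exist.
Back-substitute for Bézout coefficients:
  4 = 180 - 4*44
  ... = 9208*(48) + 2156*(-205)
Scale by 152/4 = 38: (p₀, q₀) = (1824, -7790).
General solution: p = 1824 + 539t, q = -7790 - 2302t for integer t.
p ≥ 0: smallest is 1824 mod 539 = 207 (at t = -3), with q = -884.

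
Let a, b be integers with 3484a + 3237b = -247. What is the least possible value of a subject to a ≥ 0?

248

gcd(3484, 3237):
  3484 = 1*3237 + 247
  3237 = 13*247 + 26
  247 = 9*26 + 13
  26 = 2*13
so gcd(3484, 3237) = 13.
13 divides -247, so solutions exist.
Back-substitute for Bézout coefficients:
  13 = 247 - 9*26
  ... = 3484*(118) + 3237*(-127)
Scale by -247/13 = -19: (a₀, b₀) = (-2242, 2413).
General solution: a = -2242 + 249t, b = 2413 - 268t for integer t.
a ≥ 0: smallest is -2242 mod 249 = 248 (at t = 10), with b = -267.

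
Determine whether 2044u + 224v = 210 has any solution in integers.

gcd(2044, 224) = 28  (2044 = 9·224 + 28, 224 = 8·28).
28 does not divide 210 (remainder 14), so no integer solutions.

no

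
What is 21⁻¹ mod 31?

3

gcd(31, 21) = 1.
By Bézout, 21·(3) + 31·(-2) = 1.
So 21·3 ≡ 1 (mod 31), and 3 mod 31 = 3.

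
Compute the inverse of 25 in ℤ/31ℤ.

5

gcd(31, 25) = 1.
By Bézout, 25·(5) + 31·(-4) = 1.
So 25·5 ≡ 1 (mod 31), and 5 mod 31 = 5.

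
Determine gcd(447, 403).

1

gcd(447, 403):
  447 = 1·403 + 44
  403 = 9·44 + 7
  44 = 6·7 + 2
  7 = 3·2 + 1
  2 = 2·1
so gcd(447, 403) = 1.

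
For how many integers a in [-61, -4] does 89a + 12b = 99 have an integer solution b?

5

gcd(89, 12):
  89 = 7·12 + 5
  12 = 2·5 + 2
  5 = 2·2 + 1
  2 = 2·1
so gcd(89, 12) = 1.
Back-substitute for Bézout coefficients:
  1 = 5 - 2·2
  ... = 89·(5) + 12·(-37)
Scale by 99: particular solution (495, -3663); reduce a mod 12: (3, -14).
General solution: a = 3 + 12t, b = -14 - 89t for integer t.
-61 ≤ 3 + 12t ≤ -4 gives t ∈ [-5, -1], which is 5 values.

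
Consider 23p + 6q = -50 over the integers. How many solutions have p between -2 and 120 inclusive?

20

gcd(23, 6) = 1.
By Bézout, 23×(-1) + 6×(4) = 1.
Particular solution: (2, -16).
General solution: p = 2 + 6t, q = -16 - 23t for integer t.
-2 ≤ 2 + 6t ≤ 120 gives t ∈ [0, 19], which is 20 values.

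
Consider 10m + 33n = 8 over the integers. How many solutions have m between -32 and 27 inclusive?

gcd(33, 10):
  33 = 3*10 + 3
  10 = 3*3 + 1
  3 = 3*1
so gcd(33, 10) = 1.
Back-substitute for Bézout coefficients:
  1 = 10 - 3*3
  ... = 10*(10) + 33*(-3)
Scale by 8: particular solution (80, -24); reduce m mod 33: (14, -4).
General solution: m = 14 + 33t, n = -4 - 10t for integer t.
-32 ≤ 14 + 33t ≤ 27 gives t ∈ [-1, 0], which is 2 values.

2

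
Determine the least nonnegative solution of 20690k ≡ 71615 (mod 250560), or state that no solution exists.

no solution

gcd(250560, 20690) = 10.
10 does not divide 71615, so the congruence has no solution.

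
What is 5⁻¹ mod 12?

5

gcd(12, 5) = 1.
By Bézout, 5·(5) + 12·(-2) = 1.
So 5·5 ≡ 1 (mod 12), and 5 mod 12 = 5.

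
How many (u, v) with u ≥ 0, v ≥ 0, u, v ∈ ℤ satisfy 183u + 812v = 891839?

6

gcd(812, 183) = 1  (812 = 4*183 + 80, 183 = 2*80 + 23, 80 = 3*23 + 11, 23 = 2*11 + 1, 11 = 11*1).
Back-substituting, 183*(71) + 812*(-16) = 1.
Scale by 891839: one solution is (63320569, -14269424). Reduce u mod 812: (809, 916).
General: u = 809 + 812t, v = 916 - 183t.
u ≥ 0 ⇒ t ≥ 0; v ≥ 0 ⇒ t ≤ 5. So t ∈ [0, 5]: 6 solutions.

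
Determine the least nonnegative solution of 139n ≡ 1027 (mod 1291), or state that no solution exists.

gcd(1291, 139):
  1291 = 9*139 + 40
  139 = 3*40 + 19
  40 = 2*19 + 2
  19 = 9*2 + 1
  2 = 2*1
so gcd(1291, 139) = 1.
1 divides 1027, so solutions exist.
Back-substitute for Bézout coefficients:
  1 = 19 - 9*2
  ... = 139*(613) + 1291*(-66)
So 139*(613) ≡ 1 (mod 1291); multiply by 1027: n ≡ 629551 (mod 1291).
Smallest nonnegative: n = 629551 mod 1291 = 834.

834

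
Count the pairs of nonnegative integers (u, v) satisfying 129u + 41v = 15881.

gcd(129, 41) = 1  (129 = 3*41 + 6, 41 = 6*6 + 5, 6 = 1*5 + 1, 5 = 5*1).
Back-substituting, 129*(7) + 41*(-22) = 1.
Scale by 15881: one solution is (111167, -349382). Reduce u mod 41: (16, 337).
General: u = 16 + 41t, v = 337 - 129t.
u ≥ 0 ⇒ t ≥ 0; v ≥ 0 ⇒ t ≤ 2. So t ∈ [0, 2]: 3 solutions.

3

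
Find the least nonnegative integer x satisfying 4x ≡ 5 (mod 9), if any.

gcd(9, 4):
  9 = 2×4 + 1
  4 = 4×1
so gcd(9, 4) = 1.
1 divides 5, so solutions exist.
Back-substitute for Bézout coefficients:
  1 = 9 - 2×4
  ... = 4×(-2) + 9×(1)
So 4×(-2) ≡ 1 (mod 9); multiply by 5: x ≡ -10 (mod 9).
Smallest nonnegative: x = -10 mod 9 = 8.

8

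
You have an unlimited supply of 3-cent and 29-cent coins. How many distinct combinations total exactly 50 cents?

Need nonnegative integers with 3j + 29k = 50.
gcd(3, 29) = 1, and 3·(10) + 29·(-1) = 1.
So (j₀, k₀) = (500, -50); general j = 500 + 29t, k = -50 - 3t.
j ≥ 0 ⇒ t ≥ -17; k ≥ 0 ⇒ t ≤ -17. That's 1 value of t.

1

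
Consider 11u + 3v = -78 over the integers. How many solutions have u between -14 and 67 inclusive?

gcd(11, 3) = 1.
By Bézout, 11×(-1) + 3×(4) = 1.
Particular solution: (0, -26).
General solution: u = 0 + 3t, v = -26 - 11t for integer t.
-14 ≤ 0 + 3t ≤ 67 gives t ∈ [-4, 22], which is 27 values.

27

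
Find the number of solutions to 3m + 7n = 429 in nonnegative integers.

21

gcd(7, 3):
  7 = 2*3 + 1
  3 = 3*1
so gcd(7, 3) = 1.
Back-substitute for Bézout coefficients:
  1 = 7 - 2*3
  ... = 3*(-2) + 7*(1)
Scale by 429: one solution is (-858, 429). Reduce m mod 7: (3, 60).
General: m = 3 + 7t, n = 60 - 3t.
m ≥ 0 ⇒ t ≥ 0; n ≥ 0 ⇒ t ≤ 20. So t ∈ [0, 20]: 21 solutions.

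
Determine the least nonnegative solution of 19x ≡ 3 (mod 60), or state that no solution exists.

57

gcd(60, 19) = 1  (60 = 3*19 + 3, 19 = 6*3 + 1, 3 = 3*1).
1 divides 3, so solutions exist.
Back-substituting, 19*(19) + 60*(-6) = 1.
So 19*(19) ≡ 1 (mod 60); multiply by 3: x ≡ 57 (mod 60).
Smallest nonnegative: x = 57 mod 60 = 57.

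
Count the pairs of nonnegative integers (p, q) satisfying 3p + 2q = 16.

3

gcd(3, 2):
  3 = 1×2 + 1
  2 = 2×1
so gcd(3, 2) = 1.
Back-substitute for Bézout coefficients:
  1 = 3 - 1×2
  ... = 3×(1) + 2×(-1)
Scale by 16: one solution is (16, -16). Reduce p mod 2: (0, 8).
General: p = 0 + 2t, q = 8 - 3t.
p ≥ 0 ⇒ t ≥ 0; q ≥ 0 ⇒ t ≤ 2. So t ∈ [0, 2]: 3 solutions.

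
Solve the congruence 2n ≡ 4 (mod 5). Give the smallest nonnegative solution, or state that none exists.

2

gcd(5, 2) = 1.
1 divides 4, so solutions exist.
By Bézout, 2·(-2) + 5·(1) = 1.
So 2·(-2) ≡ 1 (mod 5); multiply by 4: n ≡ -8 (mod 5).
Smallest nonnegative: n = -8 mod 5 = 2.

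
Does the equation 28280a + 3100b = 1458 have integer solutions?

no

gcd(28280, 3100) = 20  (28280 = 9×3100 + 380, 3100 = 8×380 + 60, 380 = 6×60 + 20, 60 = 3×20).
20 does not divide 1458 (remainder 18), so no integer solutions.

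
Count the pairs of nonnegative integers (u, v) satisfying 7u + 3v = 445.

21

gcd(7, 3) = 1.
By Bézout, 7*(1) + 3*(-2) = 1.
One solution: (1, 146).
General: u = 1 + 3t, v = 146 - 7t.
u ≥ 0 ⇒ t ≥ 0; v ≥ 0 ⇒ t ≤ 20. So t ∈ [0, 20]: 21 solutions.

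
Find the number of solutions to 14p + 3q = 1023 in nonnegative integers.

gcd(14, 3) = 1  (14 = 4×3 + 2, 3 = 1×2 + 1, 2 = 2×1).
Back-substituting, 14×(-1) + 3×(5) = 1.
Scale by 1023: one solution is (-1023, 5115). Reduce p mod 3: (0, 341).
General: p = 0 + 3t, q = 341 - 14t.
p ≥ 0 ⇒ t ≥ 0; q ≥ 0 ⇒ t ≤ 24. So t ∈ [0, 24]: 25 solutions.

25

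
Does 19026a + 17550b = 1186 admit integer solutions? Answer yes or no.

gcd(19026, 17550) = 18.
18 does not divide 1186 (remainder 16), so no integer solutions.

no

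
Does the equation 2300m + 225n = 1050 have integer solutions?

gcd(2300, 225):
  2300 = 10·225 + 50
  225 = 4·50 + 25
  50 = 2·25
so gcd(2300, 225) = 25.
25 divides 1050, so integer solutions exist.

yes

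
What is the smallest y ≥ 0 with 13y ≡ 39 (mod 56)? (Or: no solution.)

3

gcd(56, 13) = 1.
1 divides 39, so solutions exist.
By Bézout, 13·(13) + 56·(-3) = 1.
So 13·(13) ≡ 1 (mod 56); multiply by 39: y ≡ 507 (mod 56).
Smallest nonnegative: y = 507 mod 56 = 3.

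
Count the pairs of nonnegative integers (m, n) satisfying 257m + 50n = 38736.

gcd(257, 50) = 1  (257 = 5*50 + 7, 50 = 7*7 + 1, 7 = 7*1).
Back-substituting, 257*(-7) + 50*(36) = 1.
Scale by 38736: one solution is (-271152, 1394496). Reduce m mod 50: (48, 528).
General: m = 48 + 50t, n = 528 - 257t.
m ≥ 0 ⇒ t ≥ 0; n ≥ 0 ⇒ t ≤ 2. So t ∈ [0, 2]: 3 solutions.

3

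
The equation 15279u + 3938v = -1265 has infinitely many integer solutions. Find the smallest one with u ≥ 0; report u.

gcd(15279, 3938):
  15279 = 3*3938 + 3465
  3938 = 1*3465 + 473
  3465 = 7*473 + 154
  473 = 3*154 + 11
  154 = 14*11
so gcd(15279, 3938) = 11.
11 divides -1265, so solutions exist.
Back-substitute for Bézout coefficients:
  11 = 473 - 3*154
  ... = 15279*(-25) + 3938*(97)
Scale by -1265/11 = -115: (u₀, v₀) = (2875, -11155).
General solution: u = 2875 + 358t, v = -11155 - 1389t for integer t.
u ≥ 0: smallest is 2875 mod 358 = 11 (at t = -8), with v = -43.

11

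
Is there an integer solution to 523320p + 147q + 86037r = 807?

gcd(523320, 147) = 147  (523320 = 3560*147).
gcd(147, 86037) = 21.
21 does not divide 807 (remainder 9), so no integer solutions.

no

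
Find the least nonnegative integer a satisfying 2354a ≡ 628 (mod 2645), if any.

gcd(2645, 2354) = 1  (2645 = 1×2354 + 291, 2354 = 8×291 + 26, 291 = 11×26 + 5, 26 = 5×5 + 1, 5 = 5×1).
1 divides 628, so solutions exist.
Back-substituting, 2354×(509) + 2645×(-453) = 1.
So 2354×(509) ≡ 1 (mod 2645); multiply by 628: a ≡ 319652 (mod 2645).
Smallest nonnegative: a = 319652 mod 2645 = 2252.

2252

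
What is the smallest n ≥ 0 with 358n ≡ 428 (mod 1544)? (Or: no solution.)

gcd(1544, 358) = 2  (1544 = 4×358 + 112, 358 = 3×112 + 22, 112 = 5×22 + 2, 22 = 11×2).
2 divides 428, so solutions exist.
Back-substituting, 358×(-69) + 1544×(16) = 2.
So 358×(-69) ≡ 2 (mod 1544); multiply by 214: n ≡ -14766 (mod 772).
Smallest nonnegative: n = -14766 mod 772 = 674.

674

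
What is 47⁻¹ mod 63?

gcd(63, 47):
  63 = 1·47 + 16
  47 = 2·16 + 15
  16 = 1·15 + 1
  15 = 15·1
so gcd(63, 47) = 1.
Back-substitute for Bézout coefficients:
  1 = 16 - 1·15
  ... = 47·(-4) + 63·(3)
So 47·-4 ≡ 1 (mod 63), and -4 mod 63 = 59.

59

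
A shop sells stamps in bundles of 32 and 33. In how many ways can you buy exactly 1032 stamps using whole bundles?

1

Need nonnegative integers with 32j + 33k = 1032.
gcd(32, 33) = 1, and 32·(-1) + 33·(1) = 1.
So (j₀, k₀) = (-1032, 1032); general j = -1032 + 33t, k = 1032 - 32t.
j ≥ 0 ⇒ t ≥ 32; k ≥ 0 ⇒ t ≤ 32. That's 1 value of t.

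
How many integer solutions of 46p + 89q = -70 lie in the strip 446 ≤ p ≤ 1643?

13

gcd(89, 46):
  89 = 1*46 + 43
  46 = 1*43 + 3
  43 = 14*3 + 1
  3 = 3*1
so gcd(89, 46) = 1.
Back-substitute for Bézout coefficients:
  1 = 43 - 14*3
  ... = 46*(-29) + 89*(15)
Scale by -70: particular solution (2030, -1050); reduce p mod 89: (72, -38).
General solution: p = 72 + 89t, q = -38 - 46t for integer t.
446 ≤ 72 + 89t ≤ 1643 gives t ∈ [5, 17], which is 13 values.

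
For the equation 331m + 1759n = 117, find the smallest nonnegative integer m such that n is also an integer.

654

gcd(1759, 331):
  1759 = 5·331 + 104
  331 = 3·104 + 19
  104 = 5·19 + 9
  19 = 2·9 + 1
  9 = 9·1
so gcd(1759, 331) = 1.
1 divides 117, so solutions exist.
Back-substitute for Bézout coefficients:
  1 = 19 - 2·9
  ... = 331·(186) + 1759·(-35)
Scale by 117/1 = 117: (m₀, n₀) = (21762, -4095).
General solution: m = 21762 + 1759t, n = -4095 - 331t for integer t.
m ≥ 0: smallest is 21762 mod 1759 = 654 (at t = -12), with n = -123.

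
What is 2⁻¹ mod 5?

3

gcd(5, 2):
  5 = 2×2 + 1
  2 = 2×1
so gcd(5, 2) = 1.
Back-substitute for Bézout coefficients:
  1 = 5 - 2×2
  ... = 2×(-2) + 5×(1)
So 2×-2 ≡ 1 (mod 5), and -2 mod 5 = 3.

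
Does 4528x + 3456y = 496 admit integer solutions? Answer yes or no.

gcd(4528, 3456) = 16.
16 divides 496, so integer solutions exist.

yes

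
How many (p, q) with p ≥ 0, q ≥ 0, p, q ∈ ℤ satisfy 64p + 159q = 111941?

11

gcd(159, 64) = 1  (159 = 2*64 + 31, 64 = 2*31 + 2, 31 = 15*2 + 1, 2 = 2*1).
Back-substituting, 64*(-77) + 159*(31) = 1.
Scale by 111941: one solution is (-8619457, 3470171). Reduce p mod 159: (92, 667).
General: p = 92 + 159t, q = 667 - 64t.
p ≥ 0 ⇒ t ≥ 0; q ≥ 0 ⇒ t ≤ 10. So t ∈ [0, 10]: 11 solutions.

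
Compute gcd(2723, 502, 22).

gcd(2723, 502) = 1.
gcd(1, 22) = 1.

1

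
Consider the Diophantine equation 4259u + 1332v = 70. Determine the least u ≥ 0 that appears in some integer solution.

998

gcd(4259, 1332):
  4259 = 3×1332 + 263
  1332 = 5×263 + 17
  263 = 15×17 + 8
  17 = 2×8 + 1
  8 = 8×1
so gcd(4259, 1332) = 1.
1 divides 70, so solutions exist.
Back-substitute for Bézout coefficients:
  1 = 17 - 2×8
  ... = 4259×(-157) + 1332×(502)
Scale by 70/1 = 70: (u₀, v₀) = (-10990, 35140).
General solution: u = -10990 + 1332t, v = 35140 - 4259t for integer t.
u ≥ 0: smallest is -10990 mod 1332 = 998 (at t = 9), with v = -3191.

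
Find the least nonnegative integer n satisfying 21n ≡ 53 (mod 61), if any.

gcd(61, 21) = 1  (61 = 2×21 + 19, 21 = 1×19 + 2, 19 = 9×2 + 1, 2 = 2×1).
1 divides 53, so solutions exist.
Back-substituting, 21×(-29) + 61×(10) = 1.
So 21×(-29) ≡ 1 (mod 61); multiply by 53: n ≡ -1537 (mod 61).
Smallest nonnegative: n = -1537 mod 61 = 49.

49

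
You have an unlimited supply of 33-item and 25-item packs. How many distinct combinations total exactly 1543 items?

2

Need nonnegative integers with 33j + 25k = 1543.
gcd(33, 25) = 1, and 33·(-3) + 25·(4) = 1.
So (j₀, k₀) = (-4629, 6172); general j = -4629 + 25t, k = 6172 - 33t.
j ≥ 0 ⇒ t ≥ 186; k ≥ 0 ⇒ t ≤ 187. That's 2 values of t.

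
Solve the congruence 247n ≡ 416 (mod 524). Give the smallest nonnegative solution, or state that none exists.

112

gcd(524, 247):
  524 = 2×247 + 30
  247 = 8×30 + 7
  30 = 4×7 + 2
  7 = 3×2 + 1
  2 = 2×1
so gcd(524, 247) = 1.
1 divides 416, so solutions exist.
Back-substitute for Bézout coefficients:
  1 = 7 - 3×2
  ... = 247×(227) + 524×(-107)
So 247×(227) ≡ 1 (mod 524); multiply by 416: n ≡ 94432 (mod 524).
Smallest nonnegative: n = 94432 mod 524 = 112.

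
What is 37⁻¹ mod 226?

gcd(226, 37) = 1.
By Bézout, 37*(55) + 226*(-9) = 1.
So 37*55 ≡ 1 (mod 226), and 55 mod 226 = 55.

55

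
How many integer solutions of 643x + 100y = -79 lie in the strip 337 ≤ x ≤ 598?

3

gcd(643, 100):
  643 = 6·100 + 43
  100 = 2·43 + 14
  43 = 3·14 + 1
  14 = 14·1
so gcd(643, 100) = 1.
Back-substitute for Bézout coefficients:
  1 = 43 - 3·14
  ... = 643·(7) + 100·(-45)
Scale by -79: particular solution (-553, 3555); reduce x mod 100: (47, -303).
General solution: x = 47 + 100t, y = -303 - 643t for integer t.
337 ≤ 47 + 100t ≤ 598 gives t ∈ [3, 5], which is 3 values.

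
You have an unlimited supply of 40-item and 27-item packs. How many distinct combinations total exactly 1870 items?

2

Need nonnegative integers with 40j + 27k = 1870.
gcd(40, 27) = 1, and 40·(-2) + 27·(3) = 1.
So (j₀, k₀) = (-3740, 5610); general j = -3740 + 27t, k = 5610 - 40t.
j ≥ 0 ⇒ t ≥ 139; k ≥ 0 ⇒ t ≤ 140. That's 2 values of t.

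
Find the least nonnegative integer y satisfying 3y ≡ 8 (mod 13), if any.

7

gcd(13, 3) = 1  (13 = 4*3 + 1, 3 = 3*1).
1 divides 8, so solutions exist.
Back-substituting, 3*(-4) + 13*(1) = 1.
So 3*(-4) ≡ 1 (mod 13); multiply by 8: y ≡ -32 (mod 13).
Smallest nonnegative: y = -32 mod 13 = 7.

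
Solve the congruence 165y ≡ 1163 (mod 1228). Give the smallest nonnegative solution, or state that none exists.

gcd(1228, 165) = 1  (1228 = 7×165 + 73, 165 = 2×73 + 19, 73 = 3×19 + 16, 19 = 1×16 + 3, 16 = 5×3 + 1, 3 = 3×1).
1 divides 1163, so solutions exist.
Back-substituting, 165×(-387) + 1228×(52) = 1.
So 165×(-387) ≡ 1 (mod 1228); multiply by 1163: y ≡ -450081 (mod 1228).
Smallest nonnegative: y = -450081 mod 1228 = 595.

595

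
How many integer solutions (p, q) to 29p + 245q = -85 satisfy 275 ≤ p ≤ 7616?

gcd(245, 29):
  245 = 8·29 + 13
  29 = 2·13 + 3
  13 = 4·3 + 1
  3 = 3·1
so gcd(245, 29) = 1.
Back-substitute for Bézout coefficients:
  1 = 13 - 4·3
  ... = 29·(-76) + 245·(9)
Scale by -85: particular solution (6460, -765); reduce p mod 245: (90, -11).
General solution: p = 90 + 245t, q = -11 - 29t for integer t.
275 ≤ 90 + 245t ≤ 7616 gives t ∈ [1, 30], which is 30 values.

30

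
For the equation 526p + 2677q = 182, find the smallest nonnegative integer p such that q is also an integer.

835

gcd(2677, 526):
  2677 = 5*526 + 47
  526 = 11*47 + 9
  47 = 5*9 + 2
  9 = 4*2 + 1
  2 = 2*1
so gcd(2677, 526) = 1.
1 divides 182, so solutions exist.
Back-substitute for Bézout coefficients:
  1 = 9 - 4*2
  ... = 526*(1196) + 2677*(-235)
Scale by 182/1 = 182: (p₀, q₀) = (217672, -42770).
General solution: p = 217672 + 2677t, q = -42770 - 526t for integer t.
p ≥ 0: smallest is 217672 mod 2677 = 835 (at t = -81), with q = -164.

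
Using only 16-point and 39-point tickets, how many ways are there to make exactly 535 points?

Need nonnegative integers with 16j + 39k = 535.
gcd(16, 39) = 1, and 16·(-17) + 39·(7) = 1.
So (j₀, k₀) = (-9095, 3745); general j = -9095 + 39t, k = 3745 - 16t.
j ≥ 0 ⇒ t ≥ 234; k ≥ 0 ⇒ t ≤ 234. That's 1 value of t.

1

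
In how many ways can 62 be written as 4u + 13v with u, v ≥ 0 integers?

gcd(13, 4):
  13 = 3×4 + 1
  4 = 4×1
so gcd(13, 4) = 1.
Back-substitute for Bézout coefficients:
  1 = 13 - 3×4
  ... = 4×(-3) + 13×(1)
Scale by 62: one solution is (-186, 62). Reduce u mod 13: (9, 2).
General: u = 9 + 13t, v = 2 - 4t.
u ≥ 0 ⇒ t ≥ 0; v ≥ 0 ⇒ t ≤ 0. So t ∈ [0, 0]: 1 solution.

1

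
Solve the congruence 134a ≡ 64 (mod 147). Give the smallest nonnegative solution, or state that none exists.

29

gcd(147, 134) = 1  (147 = 1*134 + 13, 134 = 10*13 + 4, 13 = 3*4 + 1, 4 = 4*1).
1 divides 64, so solutions exist.
Back-substituting, 134*(-34) + 147*(31) = 1.
So 134*(-34) ≡ 1 (mod 147); multiply by 64: a ≡ -2176 (mod 147).
Smallest nonnegative: a = -2176 mod 147 = 29.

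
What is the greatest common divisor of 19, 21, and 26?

gcd(21, 19):
  21 = 1*19 + 2
  19 = 9*2 + 1
  2 = 2*1
so gcd(21, 19) = 1.
gcd(1, 26) = 1.

1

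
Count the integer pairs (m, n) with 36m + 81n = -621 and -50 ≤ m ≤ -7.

4

gcd(81, 36) = 9.
By Bézout, 36×(-2) + 81×(1) = 9.
Particular solution: (3, -9).
General solution: m = 3 + 9t, n = -9 - 4t for integer t.
-50 ≤ 3 + 9t ≤ -7 gives t ∈ [-5, -2], which is 4 values.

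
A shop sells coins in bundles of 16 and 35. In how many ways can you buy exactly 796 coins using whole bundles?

Need nonnegative integers with 16j + 35k = 796.
gcd(16, 35) = 1, and 16·(11) + 35·(-5) = 1.
So (j₀, k₀) = (8756, -3980); general j = 8756 + 35t, k = -3980 - 16t.
j ≥ 0 ⇒ t ≥ -250; k ≥ 0 ⇒ t ≤ -249. That's 2 values of t.

2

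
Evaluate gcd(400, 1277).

1

gcd(1277, 400):
  1277 = 3*400 + 77
  400 = 5*77 + 15
  77 = 5*15 + 2
  15 = 7*2 + 1
  2 = 2*1
so gcd(1277, 400) = 1.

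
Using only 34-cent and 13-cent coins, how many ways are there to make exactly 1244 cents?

3

Need nonnegative integers with 34j + 13k = 1244.
gcd(34, 13) = 1, and 34·(5) + 13·(-13) = 1.
So (j₀, k₀) = (6220, -16172); general j = 6220 + 13t, k = -16172 - 34t.
j ≥ 0 ⇒ t ≥ -478; k ≥ 0 ⇒ t ≤ -476. That's 3 values of t.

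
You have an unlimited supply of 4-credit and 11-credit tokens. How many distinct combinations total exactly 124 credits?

3

Need nonnegative integers with 4j + 11k = 124.
gcd(4, 11) = 1, and 4·(3) + 11·(-1) = 1.
So (j₀, k₀) = (372, -124); general j = 372 + 11t, k = -124 - 4t.
j ≥ 0 ⇒ t ≥ -33; k ≥ 0 ⇒ t ≤ -31. That's 3 values of t.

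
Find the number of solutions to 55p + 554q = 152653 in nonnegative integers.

gcd(554, 55) = 1.
By Bézout, 55·(-141) + 554·(14) = 1.
One solution: (489, 227).
General: p = 489 + 554t, q = 227 - 55t.
p ≥ 0 ⇒ t ≥ 0; q ≥ 0 ⇒ t ≤ 4. So t ∈ [0, 4]: 5 solutions.

5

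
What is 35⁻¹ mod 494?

gcd(494, 35):
  494 = 14*35 + 4
  35 = 8*4 + 3
  4 = 1*3 + 1
  3 = 3*1
so gcd(494, 35) = 1.
Back-substitute for Bézout coefficients:
  1 = 4 - 1*3
  ... = 35*(-127) + 494*(9)
So 35*-127 ≡ 1 (mod 494), and -127 mod 494 = 367.

367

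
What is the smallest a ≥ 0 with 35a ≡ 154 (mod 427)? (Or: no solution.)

41

gcd(427, 35):
  427 = 12*35 + 7
  35 = 5*7
so gcd(427, 35) = 7.
7 divides 154, so solutions exist.
Back-substitute for Bézout coefficients:
  7 = 427 - 12*35
  ... = 35*(-12) + 427*(1)
So 35*(-12) ≡ 7 (mod 427); multiply by 22: a ≡ -264 (mod 61).
Smallest nonnegative: a = -264 mod 61 = 41.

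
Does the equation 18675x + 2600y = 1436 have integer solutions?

gcd(18675, 2600) = 25.
25 does not divide 1436 (remainder 11), so no integer solutions.

no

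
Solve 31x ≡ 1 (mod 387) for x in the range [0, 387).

25

gcd(387, 31) = 1  (387 = 12·31 + 15, 31 = 2·15 + 1, 15 = 15·1).
Back-substituting, 31·(25) + 387·(-2) = 1.
So 31·25 ≡ 1 (mod 387), and 25 mod 387 = 25.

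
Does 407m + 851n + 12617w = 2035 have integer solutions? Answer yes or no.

yes

gcd(851, 407) = 37  (851 = 2*407 + 37, 407 = 11*37).
gcd(37, 12617) = 37.
37 divides 2035, so integer solutions exist.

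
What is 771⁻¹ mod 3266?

gcd(3266, 771) = 1  (3266 = 4*771 + 182, 771 = 4*182 + 43, 182 = 4*43 + 10, 43 = 4*10 + 3, 10 = 3*3 + 1, 3 = 3*1).
Back-substituting, 771*(-987) + 3266*(233) = 1.
So 771*-987 ≡ 1 (mod 3266), and -987 mod 3266 = 2279.

2279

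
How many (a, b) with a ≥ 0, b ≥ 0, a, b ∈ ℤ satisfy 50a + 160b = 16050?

21

gcd(160, 50) = 10  (160 = 3·50 + 10, 50 = 5·10).
Back-substituting, 50·(-3) + 160·(1) = 10.
Scale by 1605: one solution is (-4815, 1605). Reduce a mod 16: (1, 100).
General: a = 1 + 16t, b = 100 - 5t.
a ≥ 0 ⇒ t ≥ 0; b ≥ 0 ⇒ t ≤ 20. So t ∈ [0, 20]: 21 solutions.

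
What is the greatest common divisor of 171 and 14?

1

gcd(171, 14):
  171 = 12*14 + 3
  14 = 4*3 + 2
  3 = 1*2 + 1
  2 = 2*1
so gcd(171, 14) = 1.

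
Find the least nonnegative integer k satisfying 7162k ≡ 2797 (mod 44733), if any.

38881

gcd(44733, 7162) = 1  (44733 = 6·7162 + 1761, 7162 = 4·1761 + 118, 1761 = 14·118 + 109, 118 = 1·109 + 9, 109 = 12·9 + 1, 9 = 9·1).
1 divides 2797, so solutions exist.
Back-substituting, 7162·(-4928) + 44733·(789) = 1.
So 7162·(-4928) ≡ 1 (mod 44733); multiply by 2797: k ≡ -13783616 (mod 44733).
Smallest nonnegative: k = -13783616 mod 44733 = 38881.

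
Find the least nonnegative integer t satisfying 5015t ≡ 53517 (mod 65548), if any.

25511

gcd(65548, 5015):
  65548 = 13×5015 + 353
  5015 = 14×353 + 73
  353 = 4×73 + 61
  73 = 1×61 + 12
  61 = 5×12 + 1
  12 = 12×1
so gcd(65548, 5015) = 1.
1 divides 53517, so solutions exist.
Back-substitute for Bézout coefficients:
  1 = 61 - 5×12
  ... = 5015×(-5385) + 65548×(412)
So 5015×(-5385) ≡ 1 (mod 65548); multiply by 53517: t ≡ -288189045 (mod 65548).
Smallest nonnegative: t = -288189045 mod 65548 = 25511.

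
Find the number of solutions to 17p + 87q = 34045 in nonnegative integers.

23

gcd(87, 17) = 1.
By Bézout, 17×(41) + 87×(-8) = 1.
One solution: (17, 388).
General: p = 17 + 87t, q = 388 - 17t.
p ≥ 0 ⇒ t ≥ 0; q ≥ 0 ⇒ t ≤ 22. So t ∈ [0, 22]: 23 solutions.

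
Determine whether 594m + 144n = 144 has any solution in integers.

gcd(594, 144):
  594 = 4×144 + 18
  144 = 8×18
so gcd(594, 144) = 18.
18 divides 144, so integer solutions exist.

yes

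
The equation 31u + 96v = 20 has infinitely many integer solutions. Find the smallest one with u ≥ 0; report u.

gcd(96, 31):
  96 = 3·31 + 3
  31 = 10·3 + 1
  3 = 3·1
so gcd(96, 31) = 1.
1 divides 20, so solutions exist.
Back-substitute for Bézout coefficients:
  1 = 31 - 10·3
  ... = 31·(31) + 96·(-10)
Scale by 20/1 = 20: (u₀, v₀) = (620, -200).
General solution: u = 620 + 96t, v = -200 - 31t for integer t.
u ≥ 0: smallest is 620 mod 96 = 44 (at t = -6), with v = -14.

44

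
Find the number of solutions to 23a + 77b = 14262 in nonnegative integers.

gcd(77, 23) = 1.
By Bézout, 23·(-10) + 77·(3) = 1.
One solution: (61, 167).
General: a = 61 + 77t, b = 167 - 23t.
a ≥ 0 ⇒ t ≥ 0; b ≥ 0 ⇒ t ≤ 7. So t ∈ [0, 7]: 8 solutions.

8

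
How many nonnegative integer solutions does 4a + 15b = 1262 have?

gcd(15, 4) = 1.
By Bézout, 4·(4) + 15·(-1) = 1.
One solution: (8, 82).
General: a = 8 + 15t, b = 82 - 4t.
a ≥ 0 ⇒ t ≥ 0; b ≥ 0 ⇒ t ≤ 20. So t ∈ [0, 20]: 21 solutions.

21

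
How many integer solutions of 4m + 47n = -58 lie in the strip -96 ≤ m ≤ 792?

19

gcd(47, 4) = 1.
By Bézout, 4*(12) + 47*(-1) = 1.
Particular solution: (9, -2).
General solution: m = 9 + 47t, n = -2 - 4t for integer t.
-96 ≤ 9 + 47t ≤ 792 gives t ∈ [-2, 16], which is 19 values.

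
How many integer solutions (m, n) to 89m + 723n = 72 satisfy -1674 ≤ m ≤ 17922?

gcd(723, 89) = 1  (723 = 8×89 + 11, 89 = 8×11 + 1, 11 = 11×1).
Back-substituting, 89×(65) + 723×(-8) = 1.
Scale by 72: particular solution (4680, -576); reduce m mod 723: (342, -42).
General solution: m = 342 + 723t, n = -42 - 89t for integer t.
-1674 ≤ 342 + 723t ≤ 17922 gives t ∈ [-2, 24], which is 27 values.

27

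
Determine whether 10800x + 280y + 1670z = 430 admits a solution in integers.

gcd(10800, 280) = 40  (10800 = 38×280 + 160, 280 = 1×160 + 120, 160 = 1×120 + 40, 120 = 3×40).
gcd(40, 1670) = 10.
10 divides 430, so integer solutions exist.

yes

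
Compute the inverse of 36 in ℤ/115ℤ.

16

gcd(115, 36):
  115 = 3*36 + 7
  36 = 5*7 + 1
  7 = 7*1
so gcd(115, 36) = 1.
Back-substitute for Bézout coefficients:
  1 = 36 - 5*7
  ... = 36*(16) + 115*(-5)
So 36*16 ≡ 1 (mod 115), and 16 mod 115 = 16.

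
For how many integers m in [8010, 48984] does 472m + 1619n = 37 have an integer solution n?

25

gcd(1619, 472) = 1  (1619 = 3×472 + 203, 472 = 2×203 + 66, 203 = 3×66 + 5, 66 = 13×5 + 1, 5 = 5×1).
Back-substituting, 472×(319) + 1619×(-93) = 1.
Scale by 37: particular solution (11803, -3441); reduce m mod 1619: (470, -137).
General solution: m = 470 + 1619t, n = -137 - 472t for integer t.
8010 ≤ 470 + 1619t ≤ 48984 gives t ∈ [5, 29], which is 25 values.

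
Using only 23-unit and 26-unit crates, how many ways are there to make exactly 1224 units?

2

Need nonnegative integers with 23j + 26k = 1224.
gcd(23, 26) = 1, and 23·(-9) + 26·(8) = 1.
So (j₀, k₀) = (-11016, 9792); general j = -11016 + 26t, k = 9792 - 23t.
j ≥ 0 ⇒ t ≥ 424; k ≥ 0 ⇒ t ≤ 425. That's 2 values of t.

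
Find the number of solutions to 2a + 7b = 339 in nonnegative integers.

24

gcd(7, 2) = 1.
By Bézout, 2×(-3) + 7×(1) = 1.
One solution: (5, 47).
General: a = 5 + 7t, b = 47 - 2t.
a ≥ 0 ⇒ t ≥ 0; b ≥ 0 ⇒ t ≤ 23. So t ∈ [0, 23]: 24 solutions.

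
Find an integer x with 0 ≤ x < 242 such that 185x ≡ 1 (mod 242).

225

gcd(242, 185) = 1.
By Bézout, 185·(-17) + 242·(13) = 1.
So 185·-17 ≡ 1 (mod 242), and -17 mod 242 = 225.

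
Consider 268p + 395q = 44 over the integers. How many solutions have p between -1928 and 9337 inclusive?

gcd(395, 268) = 1.
By Bézout, 268·(-28) + 395·(19) = 1.
Particular solution: (348, -236).
General solution: p = 348 + 395t, q = -236 - 268t for integer t.
-1928 ≤ 348 + 395t ≤ 9337 gives t ∈ [-5, 22], which is 28 values.

28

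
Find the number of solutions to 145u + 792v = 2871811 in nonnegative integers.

gcd(792, 145):
  792 = 5·145 + 67
  145 = 2·67 + 11
  67 = 6·11 + 1
  11 = 11·1
so gcd(792, 145) = 1.
Back-substitute for Bézout coefficients:
  1 = 67 - 6·11
  ... = 145·(-71) + 792·(13)
Scale by 2871811: one solution is (-203898581, 37333543). Reduce u mod 792: (235, 3583).
General: u = 235 + 792t, v = 3583 - 145t.
u ≥ 0 ⇒ t ≥ 0; v ≥ 0 ⇒ t ≤ 24. So t ∈ [0, 24]: 25 solutions.

25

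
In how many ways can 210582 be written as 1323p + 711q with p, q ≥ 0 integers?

2

gcd(1323, 711) = 9  (1323 = 1·711 + 612, 711 = 1·612 + 99, 612 = 6·99 + 18, 99 = 5·18 + 9, 18 = 2·9).
Back-substituting, 1323·(-36) + 711·(67) = 9.
Scale by 23398: one solution is (-842328, 1567666). Reduce p mod 79: (49, 205).
General: p = 49 + 79t, q = 205 - 147t.
p ≥ 0 ⇒ t ≥ 0; q ≥ 0 ⇒ t ≤ 1. So t ∈ [0, 1]: 2 solutions.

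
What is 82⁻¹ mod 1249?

1051

gcd(1249, 82) = 1.
By Bézout, 82*(-198) + 1249*(13) = 1.
So 82*-198 ≡ 1 (mod 1249), and -198 mod 1249 = 1051.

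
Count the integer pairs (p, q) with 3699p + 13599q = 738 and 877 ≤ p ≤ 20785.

13

gcd(13599, 3699):
  13599 = 3×3699 + 2502
  3699 = 1×2502 + 1197
  2502 = 2×1197 + 108
  1197 = 11×108 + 9
  108 = 12×9
so gcd(13599, 3699) = 9.
Back-substitute for Bézout coefficients:
  9 = 1197 - 11×108
  ... = 3699×(125) + 13599×(-34)
Scale by 82: particular solution (10250, -2788); reduce p mod 1511: (1184, -322).
General solution: p = 1184 + 1511t, q = -322 - 411t for integer t.
877 ≤ 1184 + 1511t ≤ 20785 gives t ∈ [0, 12], which is 13 values.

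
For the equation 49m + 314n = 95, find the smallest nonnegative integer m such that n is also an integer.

207

gcd(314, 49) = 1  (314 = 6·49 + 20, 49 = 2·20 + 9, 20 = 2·9 + 2, 9 = 4·2 + 1, 2 = 2·1).
1 divides 95, so solutions exist.
Back-substituting, 49·(141) + 314·(-22) = 1.
Scale by 95/1 = 95: (m₀, n₀) = (13395, -2090).
General solution: m = 13395 + 314t, n = -2090 - 49t for integer t.
m ≥ 0: smallest is 13395 mod 314 = 207 (at t = -42), with n = -32.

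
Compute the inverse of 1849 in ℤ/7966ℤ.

gcd(7966, 1849) = 1.
By Bézout, 1849*(-573) + 7966*(133) = 1.
So 1849*-573 ≡ 1 (mod 7966), and -573 mod 7966 = 7393.

7393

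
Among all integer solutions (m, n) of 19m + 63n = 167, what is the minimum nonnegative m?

32

gcd(63, 19):
  63 = 3·19 + 6
  19 = 3·6 + 1
  6 = 6·1
so gcd(63, 19) = 1.
1 divides 167, so solutions exist.
Back-substitute for Bézout coefficients:
  1 = 19 - 3·6
  ... = 19·(10) + 63·(-3)
Scale by 167/1 = 167: (m₀, n₀) = (1670, -501).
General solution: m = 1670 + 63t, n = -501 - 19t for integer t.
m ≥ 0: smallest is 1670 mod 63 = 32 (at t = -26), with n = -7.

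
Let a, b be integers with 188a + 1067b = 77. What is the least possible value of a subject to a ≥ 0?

gcd(1067, 188) = 1.
1 divides 77, so solutions exist.
By Bézout, 188·(210) + 1067·(-37) = 1.
Scale by 77/1 = 77: (a₀, b₀) = (16170, -2849).
General solution: a = 16170 + 1067t, b = -2849 - 188t for integer t.
a ≥ 0: smallest is 16170 mod 1067 = 165 (at t = -15), with b = -29.

165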